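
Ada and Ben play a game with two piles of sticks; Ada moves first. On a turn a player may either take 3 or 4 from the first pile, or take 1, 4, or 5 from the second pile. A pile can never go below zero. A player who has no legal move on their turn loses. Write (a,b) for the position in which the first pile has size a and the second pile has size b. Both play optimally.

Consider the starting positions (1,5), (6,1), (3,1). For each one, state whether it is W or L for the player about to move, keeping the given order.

Work bottom-up. With no move the player to move loses. Otherwise the position is W if at least one move leads to an L position for the opponent, and L if every move leads to a W.
No move ever increases a pile, so every position that can arise here has a ≤ 6 and b ≤ 5; it is enough to label the cells with 0 ≤ a ≤ 6 and 0 ≤ b ≤ 5.
Every move lowers a or b (never raises either), so fill the grid row by row in increasing a, and left to right within a row: each cell's successors are then already labelled.
      b=0  b=1  b=2  b=3  b=4  b=5
a=0:    L    W    L    W    W    W
a=1:    L    W    L    W    W    W
a=2:    L    W    L    W    W    W
a=3:    W    L    W    L    W    W
a=4:    W    L    W    L    W    W
a=5:    W    L    W    L    W    W
a=6:    W    W    W    W    L    W
Cells with no legal move (terminal, hence L): (0,0), (1,0), (2,0).
The remaining L cells, each justified by listing all of its moves:
(0,2): →(0,1)(W) only, which is W, so L
(1,2): →(1,1)(W) only, which is W, so L
(2,2): →(2,1)(W) only, which is W, so L
(3,1): →(0,1)(W), (3,0)(W) — all W, so L
(3,3): →(0,3)(W), (3,2)(W) — all W, so L
(4,1): →(1,1)(W), (0,1)(W), (4,0)(W) — all W, so L
(4,3): →(1,3)(W), (0,3)(W), (4,2)(W) — all W, so L
(5,1): →(2,1)(W), (1,1)(W), (5,0)(W) — all W, so L
(5,3): →(2,3)(W), (1,3)(W), (5,2)(W) — all W, so L
(6,4): →(3,4)(W), (2,4)(W), (6,3)(W), (6,0)(W) — all W, so L
Every other cell has at least one move into one of the L cells above, so it is W.
(1,5): the move to (1,0) reaches an L cell, so W
(6,1): the move to (3,1) reaches an L cell, so W
(3,1): one of the L cells justified above, so L

(1,5): W, (6,1): W, (3,1): L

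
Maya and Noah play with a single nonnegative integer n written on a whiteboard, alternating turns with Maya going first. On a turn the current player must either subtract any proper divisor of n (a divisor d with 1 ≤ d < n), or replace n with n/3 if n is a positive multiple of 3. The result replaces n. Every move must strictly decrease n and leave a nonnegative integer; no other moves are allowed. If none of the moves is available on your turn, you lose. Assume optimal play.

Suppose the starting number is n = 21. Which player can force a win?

Work bottom-up. With no move the player to move loses. Otherwise the position is W if at least one move leads to an L position for the opponent, and L if every move leads to a W.
n=0: no move → L
n=1: no move → L
n=2: can move to 1, which is L ⇒ W
n=3: can move to 1, which is L ⇒ W
n=4: moves to 2(W), 3(W); every one is W ⇒ L
n=5: can move to 4, which is L ⇒ W
n=6: can move to 4, which is L ⇒ W
n=7: the only move is to 6(W), a W ⇒ L
n=8: can move to 4, which is L ⇒ W
n=9: moves to 3(W), 6(W), 8(W); every one is W ⇒ L
n=10: can move to 9, which is L ⇒ W
n=11: the only move is to 10(W), a W ⇒ L
n=12: can move to 4, which is L ⇒ W
n=13: the only move is to 12(W), a W ⇒ L
n=14: can move to 7, which is L ⇒ W
n=15: moves to 5(W), 10(W), 12(W), 14(W); every one is W ⇒ L
n=16: can move to 15, which is L ⇒ W
n=17: the only move is to 16(W), a W ⇒ L
n=18: can move to 9, which is L ⇒ W
n=19: the only move is to 18(W), a W ⇒ L
n=20: can move to 15, which is L ⇒ W
n=21: can move to 7, which is L ⇒ W
The starting position 21 is W: Maya should move to 7, handing over an L position.

Maya wins.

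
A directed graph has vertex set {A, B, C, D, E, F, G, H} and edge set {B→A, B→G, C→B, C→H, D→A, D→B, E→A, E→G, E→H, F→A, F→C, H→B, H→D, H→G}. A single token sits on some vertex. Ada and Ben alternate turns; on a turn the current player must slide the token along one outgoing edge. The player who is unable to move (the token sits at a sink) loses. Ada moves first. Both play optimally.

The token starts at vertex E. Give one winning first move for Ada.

Move to G.

Label each position W (a win for the player to move) or L (a loss). A position with no legal move is L; any other position is W exactly when some move reaches an L, and L when every move reaches a W.
Every edge goes from a vertex to one that appears earlier in the order A, G, B, D, H, E, C, F, so processing vertices in that order labels each vertex after all of its successors.
A: no outgoing edge → L
G: no outgoing edge → L
B: W (go to G, an L position)
D: W (go to A, an L position)
H: W (go to G, an L position)
E: W (go to G, an L position)
C: L (options H(W), B(W) are all W)
F: W (go to C, an L position)
From E, the L positions reachable in one move are: G, A. Any move reaching one of these is winning.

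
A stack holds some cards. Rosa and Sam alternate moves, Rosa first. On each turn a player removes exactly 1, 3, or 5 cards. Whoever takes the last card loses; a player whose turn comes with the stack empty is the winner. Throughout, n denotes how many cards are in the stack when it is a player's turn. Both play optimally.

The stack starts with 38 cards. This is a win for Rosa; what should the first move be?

Remove 1, leaving 37.

Work bottom-up. With no move the player to move wins. Otherwise the position is W if at least one move leads to an L position for the opponent, and L if every move leads to a W.
n=0: no move; the opponent has just taken the last card and therefore loses → W
n=1: →0(W) only, which is W, so L
n=2: →1(L), so W
n=3: →2(W), 0(W) — all W, so L
n=4: →3(L), so W
n=5: →4(W), 2(W), 0(W) — all W, so L
n=6: →5(L), so W
n=7: →6(W), 4(W), 2(W) — all W, so L
n=8: →7(L), so W
n=9: →8(W), 6(W), 4(W) — all W, so L
n=10: →9(L), so W
n=11: →10(W), 8(W), 6(W) — all W, so L
n=12: →11(L), so W
n=13: →12(W), 10(W), 8(W) — all W, so L
n=14: →13(L), so W
n=15: →14(W), 12(W), 10(W) — all W, so L
n=16: →15(L), so W
n=17: →16(W), 14(W), 12(W) — all W, so L
n=18: →17(L), so W
n=19: →18(W), 16(W), 14(W) — all W, so L
n=20: →19(L), so W
n=21: →20(W), 18(W), 16(W) — all W, so L
n=22: →21(L), so W
n=23: →22(W), 20(W), 18(W) — all W, so L
n=24: →23(L), so W
n=25: →24(W), 22(W), 20(W) — all W, so L
n=26: →25(L), so W
n=27: →26(W), 24(W), 22(W) — all W, so L
n=28: →27(L), so W
n=29: →28(W), 26(W), 24(W) — all W, so L
n=30: →29(L), so W
n=31: →30(W), 28(W), 26(W) — all W, so L
n=32: →31(L), so W
n=33: →32(W), 30(W), 28(W) — all W, so L
n=34: →33(L), so W
n=35: →34(W), 32(W), 30(W) — all W, so L
n=36: →35(L), so W
n=37: →36(W), 34(W), 32(W) — all W, so L
n=38: →37(L), so W
From 38, the L positions reachable in one move are: 37, 35, 33. Any move reaching one of these is winning.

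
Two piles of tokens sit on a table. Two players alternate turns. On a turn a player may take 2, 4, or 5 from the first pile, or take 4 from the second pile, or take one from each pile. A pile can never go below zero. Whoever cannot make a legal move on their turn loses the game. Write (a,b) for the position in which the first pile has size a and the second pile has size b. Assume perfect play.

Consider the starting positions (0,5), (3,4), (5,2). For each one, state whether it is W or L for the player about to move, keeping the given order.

Compute win/loss labels from the base case upward. A position with no move is L. Any other position is W if it can reach an L in one move, else L.
No move ever increases a pile, so every position that can arise here has a ≤ 5 and b ≤ 5; it is enough to label the cells with 0 ≤ a ≤ 5 and 0 ≤ b ≤ 5.
Every move lowers a or b (never raises either), so fill the grid row by row in increasing a, and left to right within a row: each cell's successors are then already labelled.
      b=0  b=1  b=2  b=3  b=4  b=5
a=0:    L    L    L    L    W    W
a=1:    L    W    W    W    W    L
a=2:    W    W    W    W    L    L
a=3:    W    L    L    L    L    W
a=4:    W    W    W    W    W    W
a=5:    W    W    W    W    W    W
Cells with no legal move (terminal, hence L): (0,0), (0,1), (0,2), (0,3), (1,0).
The remaining L cells, each justified by listing all of its moves:
(1,5): only reaches (1,1)(W), (0,4)(W), all W → L
(2,4): only reaches (0,4)(W), (2,0)(W), (1,3)(W), all W → L
(2,5): only reaches (0,5)(W), (2,1)(W), (1,4)(W), all W → L
(3,1): only reaches (1,1)(W), (2,0)(W), all W → L
(3,2): only reaches (1,2)(W), (2,1)(W), all W → L
(3,3): only reaches (1,3)(W), (2,2)(W), all W → L
(3,4): only reaches (1,4)(W), (3,0)(W), (2,3)(W), all W → L
Every other cell has at least one move into one of the L cells above, so it is W.
(0,5): the move to (0,1) reaches an L cell, so W
(3,4): one of the L cells justified above, so L
(5,2): the move to (3,2) reaches an L cell, so W

(0,5): W, (3,4): L, (5,2): W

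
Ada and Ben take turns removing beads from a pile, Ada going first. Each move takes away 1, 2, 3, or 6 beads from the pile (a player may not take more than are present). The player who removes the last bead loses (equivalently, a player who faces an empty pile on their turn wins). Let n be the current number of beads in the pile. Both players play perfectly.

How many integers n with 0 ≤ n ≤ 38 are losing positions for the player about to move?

10

Compute win/loss labels from the base case upward. A position with no move is W. Any other position is W if it can reach an L in one move, else L.
n=0: no move; the opponent has just taken the last bead and therefore loses → W
n=1: only reaches 0(W), which is W → L
n=2: reaches L-position 1 → W
n=3: reaches L-position 1 → W
n=4: reaches L-position 1 → W
n=5: only reaches 4(W), 3(W), 2(W), all W → L
n=6: reaches L-position 5 → W
n=7: reaches L-position 5 → W
n=8: reaches L-position 5 → W
n=9: only reaches 8(W), 7(W), 6(W), 3(W), all W → L
n=10: reaches L-position 9 → W
n=11: reaches L-position 9 → W
n=12: reaches L-position 9 → W
n=13: only reaches 12(W), 11(W), 10(W), 7(W), all W → L
n=14: reaches L-position 13 → W
n=15: reaches L-position 13 → W
n=16: reaches L-position 13 → W
n=17: only reaches 16(W), 15(W), 14(W), 11(W), all W → L
n=18: reaches L-position 17 → W
n=19: reaches L-position 17 → W
n=20: reaches L-position 17 → W
n=21: only reaches 20(W), 19(W), 18(W), 15(W), all W → L
n=22: reaches L-position 21 → W
n=23: reaches L-position 21 → W
n=24: reaches L-position 21 → W
n=25: only reaches 24(W), 23(W), 22(W), 19(W), all W → L
n=26: reaches L-position 25 → W
n=27: reaches L-position 25 → W
n=28: reaches L-position 25 → W
n=29: only reaches 28(W), 27(W), 26(W), 23(W), all W → L
n=30: reaches L-position 29 → W
n=31: reaches L-position 29 → W
n=32: reaches L-position 29 → W
n=33: only reaches 32(W), 31(W), 30(W), 27(W), all W → L
n=34: reaches L-position 33 → W
n=35: reaches L-position 33 → W
n=36: reaches L-position 33 → W
n=37: only reaches 36(W), 35(W), 34(W), 31(W), all W → L
n=38: reaches L-position 37 → W
L entries with 0 ≤ n ≤ 38: n = 1, 5, 9, 13, 17, 21, 25, 29, 33, 37; that makes 10.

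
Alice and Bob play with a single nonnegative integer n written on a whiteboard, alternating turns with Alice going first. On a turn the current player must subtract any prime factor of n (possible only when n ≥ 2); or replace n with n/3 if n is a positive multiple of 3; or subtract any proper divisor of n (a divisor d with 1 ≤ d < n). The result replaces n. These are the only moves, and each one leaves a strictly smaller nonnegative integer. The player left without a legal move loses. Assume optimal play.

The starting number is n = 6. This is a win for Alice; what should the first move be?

Move to 4.

Use the standard recursion: the mover loses at a terminal position; elsewhere, the mover wins exactly when some move hands the opponent an L position.
n=0: no move → L
n=1: no move → L
n=2: reaches L-position 0 → W
n=3: reaches L-position 0 → W
n=4: only reaches 2(W), 3(W), all W → L
n=5: reaches L-position 0 → W
n=6: reaches L-position 4 → W
From 6, the L positions reachable in one move are: 4.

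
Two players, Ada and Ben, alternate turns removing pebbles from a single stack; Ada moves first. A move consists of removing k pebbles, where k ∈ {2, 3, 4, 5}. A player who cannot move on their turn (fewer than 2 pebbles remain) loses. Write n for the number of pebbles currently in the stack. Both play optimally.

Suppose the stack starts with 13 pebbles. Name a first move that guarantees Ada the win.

Build the W/L table. Terminal = L. A non-terminal position is W if it has a move to some L; otherwise it is L.
n=0: no move → L
n=1: no move → L
n=2: W (go to 0, an L position)
n=3: W (go to 1, an L position)
n=4: W (go to 1, an L position)
n=5: W (go to 1, an L position)
n=6: W (go to 1, an L position)
n=7: L (options 5(W), 4(W), 3(W), 2(W) are all W)
n=8: L (options 6(W), 5(W), 4(W), 3(W) are all W)
n=9: W (go to 7, an L position)
n=10: W (go to 8, an L position)
n=11: W (go to 8, an L position)
n=12: W (go to 8, an L position)
n=13: W (go to 8, an L position)
From 13, the L positions reachable in one move are: 8.

Remove 5, leaving 8.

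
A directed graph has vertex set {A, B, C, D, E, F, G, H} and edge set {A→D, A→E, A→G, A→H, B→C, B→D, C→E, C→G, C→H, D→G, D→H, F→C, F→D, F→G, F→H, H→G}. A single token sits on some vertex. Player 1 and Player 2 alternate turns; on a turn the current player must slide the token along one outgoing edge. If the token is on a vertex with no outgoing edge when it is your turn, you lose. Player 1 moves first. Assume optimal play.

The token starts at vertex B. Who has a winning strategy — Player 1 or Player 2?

Label each position W (a win for the player to move) or L (a loss). A position with no legal move is L; any other position is W exactly when some move reaches an L, and L when every move reaches a W.
Every edge goes from a vertex to one that appears earlier in the order G, E, H, D, C, F, A, B, so processing vertices in that order labels each vertex after all of its successors.
G: no outgoing edge → L
E: no outgoing edge → L
H: reaches L-position G → W
D: reaches L-position G → W
C: reaches L-position E → W
F: reaches L-position G → W
A: reaches L-position E → W
B: only reaches C(W), D(W), all W → L
The starting position B is L: whatever Player 1 does, the opponent receives a W position.

Player 2 wins.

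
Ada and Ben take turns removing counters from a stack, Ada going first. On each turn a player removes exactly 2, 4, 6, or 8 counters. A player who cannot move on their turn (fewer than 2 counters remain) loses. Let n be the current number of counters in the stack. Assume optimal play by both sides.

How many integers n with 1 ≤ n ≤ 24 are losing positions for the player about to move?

Work bottom-up. With no move the player to move loses. Otherwise the position is W if at least one move leads to an L position for the opponent, and L if every move leads to a W.
n=0: no move → L
n=1: no move → L
n=2: →0(L), so W
n=3: →1(L), so W
n=4: →0(L), so W
n=5: →1(L), so W
n=6: →0(L), so W
n=7: →1(L), so W
n=8: →0(L), so W
n=9: →1(L), so W
n=10: →8(W), 6(W), 4(W), 2(W) — all W, so L
n=11: →9(W), 7(W), 5(W), 3(W) — all W, so L
n=12: →10(L), so W
n=13: →11(L), so W
n=14: →10(L), so W
n=15: →11(L), so W
n=16: →10(L), so W
n=17: →11(L), so W
n=18: →10(L), so W
n=19: →11(L), so W
n=20: →18(W), 16(W), 14(W), 12(W) — all W, so L
n=21: →19(W), 17(W), 15(W), 13(W) — all W, so L
n=22: →20(L), so W
n=23: →21(L), so W
n=24: →20(L), so W
L entries with 1 ≤ n ≤ 24 (n=0 is outside the asked range and is not counted): n = 1, 10, 11, 20, 21; that makes 5.

5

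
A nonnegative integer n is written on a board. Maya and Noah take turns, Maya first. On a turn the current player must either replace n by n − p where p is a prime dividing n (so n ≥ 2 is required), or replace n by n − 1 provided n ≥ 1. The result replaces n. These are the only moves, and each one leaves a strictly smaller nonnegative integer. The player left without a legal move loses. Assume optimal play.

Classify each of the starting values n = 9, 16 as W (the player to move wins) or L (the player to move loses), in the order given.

9: W, 16: L

Work bottom-up. With no move the player to move loses. Otherwise the position is W if at least one move leads to an L position for the opponent, and L if every move leads to a W.
n=0: no move → L
n=1: can move to 0, which is L ⇒ W
n=2: can move to 0, which is L ⇒ W
n=3: can move to 0, which is L ⇒ W
n=4: moves to 2(W), 3(W); every one is W ⇒ L
n=5: can move to 0, which is L ⇒ W
n=6: can move to 4, which is L ⇒ W
n=7: can move to 0, which is L ⇒ W
n=8: moves to 6(W), 7(W); every one is W ⇒ L
n=9: can move to 8, which is L ⇒ W
n=10: can move to 8, which is L ⇒ W
n=11: can move to 0, which is L ⇒ W
n=12: moves to 9(W), 10(W), 11(W); every one is W ⇒ L
n=13: can move to 0, which is L ⇒ W
n=14: can move to 12, which is L ⇒ W
n=15: can move to 12, which is L ⇒ W
n=16: moves to 14(W), 15(W); every one is W ⇒ L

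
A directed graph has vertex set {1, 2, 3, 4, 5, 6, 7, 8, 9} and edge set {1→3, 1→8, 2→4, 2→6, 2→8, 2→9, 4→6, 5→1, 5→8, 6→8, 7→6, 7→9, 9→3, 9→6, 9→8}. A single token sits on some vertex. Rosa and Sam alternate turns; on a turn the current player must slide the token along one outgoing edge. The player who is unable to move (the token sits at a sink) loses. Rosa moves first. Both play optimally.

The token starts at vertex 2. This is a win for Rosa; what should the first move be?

Move to 4.

Work bottom-up. With no move the player to move loses. Otherwise the position is W if at least one move leads to an L position for the opponent, and L if every move leads to a W.
Every edge goes from a vertex to one that appears earlier in the order 8, 3, 6, 9, 4, 1, 5, 2, 7, so processing vertices in that order labels each vertex after all of its successors.
8: no outgoing edge → L
3: no outgoing edge → L
6: →8(L), so W
9: →3(L), so W
4: →6(W) only, which is W, so L
1: →3(L), so W
5: →8(L), so W
2: →4(L), so W
7: →9(W), 6(W) — all W, so L
From 2, the L positions reachable in one move are: 4, 8. Any move reaching one of these is winning.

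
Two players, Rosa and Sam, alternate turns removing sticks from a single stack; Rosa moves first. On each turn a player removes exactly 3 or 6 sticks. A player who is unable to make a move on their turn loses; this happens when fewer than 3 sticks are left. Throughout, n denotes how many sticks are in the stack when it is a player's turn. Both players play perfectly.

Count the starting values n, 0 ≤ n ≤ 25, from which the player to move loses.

9

Positions with no move are L. A position that does have a move is losing for the player to move precisely when every available move leads to a winning position for the opponent. Fill in the labels:
n=0: no move → L
n=1: no move → L
n=2: no move → L
n=3: W (go to 0, an L position)
n=4: W (go to 1, an L position)
n=5: W (go to 2, an L position)
n=6: W (go to 0, an L position)
n=7: W (go to 1, an L position)
n=8: W (go to 2, an L position)
n=9: L (options 6(W), 3(W) are all W)
n=10: L (options 7(W), 4(W) are all W)
n=11: L (options 8(W), 5(W) are all W)
n=12: W (go to 9, an L position)
n=13: W (go to 10, an L position)
n=14: W (go to 11, an L position)
n=15: W (go to 9, an L position)
n=16: W (go to 10, an L position)
n=17: W (go to 11, an L position)
n=18: L (options 15(W), 12(W) are all W)
n=19: L (options 16(W), 13(W) are all W)
n=20: L (options 17(W), 14(W) are all W)
n=21: W (go to 18, an L position)
n=22: W (go to 19, an L position)
n=23: W (go to 20, an L position)
n=24: W (go to 18, an L position)
n=25: W (go to 19, an L position)
L entries with 0 ≤ n ≤ 25: n = 0, 1, 2, 9, 10, 11, 18, 19, 20; that makes 9.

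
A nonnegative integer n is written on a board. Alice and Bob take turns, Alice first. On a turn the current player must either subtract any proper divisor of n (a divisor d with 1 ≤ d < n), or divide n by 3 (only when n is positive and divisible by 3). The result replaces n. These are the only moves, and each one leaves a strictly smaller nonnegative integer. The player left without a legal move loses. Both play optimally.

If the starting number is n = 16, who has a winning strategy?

Alice wins.

Build the W/L table. Terminal = L. A non-terminal position is W if it has a move to some L; otherwise it is L.
n=0: no move → L
n=1: no move → L
n=2: can move to 1, which is L ⇒ W
n=3: can move to 1, which is L ⇒ W
n=4: moves to 2(W), 3(W); every one is W ⇒ L
n=5: can move to 4, which is L ⇒ W
n=6: can move to 4, which is L ⇒ W
n=7: the only move is to 6(W), a W ⇒ L
n=8: can move to 4, which is L ⇒ W
n=9: moves to 3(W), 6(W), 8(W); every one is W ⇒ L
n=10: can move to 9, which is L ⇒ W
n=11: the only move is to 10(W), a W ⇒ L
n=12: can move to 4, which is L ⇒ W
n=13: the only move is to 12(W), a W ⇒ L
n=14: can move to 7, which is L ⇒ W
n=15: moves to 5(W), 10(W), 12(W), 14(W); every one is W ⇒ L
n=16: can move to 15, which is L ⇒ W
The starting position 16 is W: Alice should move to 15, handing over an L position.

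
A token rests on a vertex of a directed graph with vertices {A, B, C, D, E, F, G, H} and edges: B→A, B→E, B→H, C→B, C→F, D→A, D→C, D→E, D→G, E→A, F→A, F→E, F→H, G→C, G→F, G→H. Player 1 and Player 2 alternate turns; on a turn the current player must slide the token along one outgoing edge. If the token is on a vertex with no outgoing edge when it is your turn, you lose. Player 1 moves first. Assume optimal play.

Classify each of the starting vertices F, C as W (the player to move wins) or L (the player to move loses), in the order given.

F: W, C: L

Positions with no move are L. A position that does have a move is losing for the player to move precisely when every available move leads to a winning position for the opponent. Fill in the labels:
Every edge goes from a vertex to one that appears earlier in the order H, A, E, F, B, C, G, D, so processing vertices in that order labels each vertex after all of its successors.
H: no outgoing edge → L
A: no outgoing edge → L
E: can move to A, which is L ⇒ W
F: can move to A, which is L ⇒ W
B: can move to A, which is L ⇒ W
C: moves to B(W), F(W); every one is W ⇒ L
G: can move to C, which is L ⇒ W
D: can move to C, which is L ⇒ W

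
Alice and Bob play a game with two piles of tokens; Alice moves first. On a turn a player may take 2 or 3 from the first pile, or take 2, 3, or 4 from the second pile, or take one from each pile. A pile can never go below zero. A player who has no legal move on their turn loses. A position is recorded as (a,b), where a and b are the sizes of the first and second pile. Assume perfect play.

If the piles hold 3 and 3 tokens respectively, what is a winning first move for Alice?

Move to (2,2).

Label each position W (a win for the player to move) or L (a loss). A position with no legal move is L; any other position is W exactly when some move reaches an L, and L when every move reaches a W.
No move ever increases a pile, so every position that can arise here has a ≤ 3 and b ≤ 3; it is enough to label the cells with 0 ≤ a ≤ 3 and 0 ≤ b ≤ 3.
Every move lowers a or b (never raises either), so fill the grid row by row in increasing a, and left to right within a row: each cell's successors are then already labelled.
      b=0  b=1  b=2  b=3
a=0:    L    L    W    W
a=1:    L    W    W    W
a=2:    W    W    L    L
a=3:    W    W    L    W
Cells with no legal move (terminal, hence L): (0,0), (0,1), (1,0).
The remaining L cells, each justified by listing all of its moves:
(2,2): moves to (0,2)(W), (2,0)(W), (1,1)(W); every one is W ⇒ L
(2,3): moves to (0,3)(W), (2,1)(W), (2,0)(W), (1,2)(W); every one is W ⇒ L
(3,2): moves to (1,2)(W), (0,2)(W), (3,0)(W), (2,1)(W); every one is W ⇒ L
Every other cell has at least one move into one of the L cells above, so it is W.
From (3,3), the L positions reachable in one move are: (2,2).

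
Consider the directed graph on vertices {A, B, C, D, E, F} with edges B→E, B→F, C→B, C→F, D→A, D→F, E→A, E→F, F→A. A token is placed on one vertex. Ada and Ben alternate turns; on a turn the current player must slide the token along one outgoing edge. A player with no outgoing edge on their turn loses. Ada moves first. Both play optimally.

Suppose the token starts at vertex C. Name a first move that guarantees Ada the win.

Move to B.

Label each position W (a win for the player to move) or L (a loss). A position with no legal move is L; any other position is W exactly when some move reaches an L, and L when every move reaches a W.
Every edge goes from a vertex to one that appears earlier in the order A, F, D, E, B, C, so processing vertices in that order labels each vertex after all of its successors.
A: no outgoing edge → L
F: →A(L), so W
D: →A(L), so W
E: →A(L), so W
B: →E(W), F(W) — all W, so L
C: →B(L), so W
From C, the L positions reachable in one move are: B.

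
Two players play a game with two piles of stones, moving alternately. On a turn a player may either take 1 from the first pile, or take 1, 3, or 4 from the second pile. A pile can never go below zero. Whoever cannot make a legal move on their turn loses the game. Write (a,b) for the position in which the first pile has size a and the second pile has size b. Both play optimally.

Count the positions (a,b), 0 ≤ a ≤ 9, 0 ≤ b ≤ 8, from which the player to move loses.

30

Positions with no move are L. A position that does have a move is losing for the player to move precisely when every available move leads to a winning position for the opponent. Fill in the labels:
Every move lowers a or b (never raises either), so fill the grid row by row in increasing a, and left to right within a row: each cell's successors are then already labelled.
      b=0  b=1  b=2  b=3  b=4  b=5  b=6  b=7  b=8
a=0:    L    W    L    W    W    W    W    L    W
a=1:    W    L    W    L    W    W    W    W    L
a=2:    L    W    L    W    W    W    W    L    W
a=3:    W    L    W    L    W    W    W    W    L
a=4:    L    W    L    W    W    W    W    L    W
a=5:    W    L    W    L    W    W    W    W    L
a=6:    L    W    L    W    W    W    W    L    W
a=7:    W    L    W    L    W    W    W    W    L
a=8:    L    W    L    W    W    W    W    L    W
a=9:    W    L    W    L    W    W    W    W    L
Cells with no legal move (terminal, hence L): (0,0).
The remaining L cells, each justified by listing all of its moves:
(0,2): the only move is to (0,1)(W), a W ⇒ L
(0,7): moves to (0,6)(W), (0,4)(W), (0,3)(W); every one is W ⇒ L
(1,1): moves to (0,1)(W), (1,0)(W); every one is W ⇒ L
(1,3): moves to (0,3)(W), (1,2)(W), (1,0)(W); every one is W ⇒ L
(1,8): moves to (0,8)(W), (1,7)(W), (1,5)(W), (1,4)(W); every one is W ⇒ L
(2,0): the only move is to (1,0)(W), a W ⇒ L
(2,2): moves to (1,2)(W), (2,1)(W); every one is W ⇒ L
(2,7): moves to (1,7)(W), (2,6)(W), (2,4)(W), (2,3)(W); every one is W ⇒ L
(3,1): moves to (2,1)(W), (3,0)(W); every one is W ⇒ L
(3,3): moves to (2,3)(W), (3,2)(W), (3,0)(W); every one is W ⇒ L
(3,8): moves to (2,8)(W), (3,7)(W), (3,5)(W), (3,4)(W); every one is W ⇒ L
(4,0): the only move is to (3,0)(W), a W ⇒ L
(4,2): moves to (3,2)(W), (4,1)(W); every one is W ⇒ L
(4,7): moves to (3,7)(W), (4,6)(W), (4,4)(W), (4,3)(W); every one is W ⇒ L
(5,1): moves to (4,1)(W), (5,0)(W); every one is W ⇒ L
(5,3): moves to (4,3)(W), (5,2)(W), (5,0)(W); every one is W ⇒ L
(5,8): moves to (4,8)(W), (5,7)(W), (5,5)(W), (5,4)(W); every one is W ⇒ L
(6,0): the only move is to (5,0)(W), a W ⇒ L
(6,2): moves to (5,2)(W), (6,1)(W); every one is W ⇒ L
(6,7): moves to (5,7)(W), (6,6)(W), (6,4)(W), (6,3)(W); every one is W ⇒ L
(7,1): moves to (6,1)(W), (7,0)(W); every one is W ⇒ L
(7,3): moves to (6,3)(W), (7,2)(W), (7,0)(W); every one is W ⇒ L
(7,8): moves to (6,8)(W), (7,7)(W), (7,5)(W), (7,4)(W); every one is W ⇒ L
(8,0): the only move is to (7,0)(W), a W ⇒ L
(8,2): moves to (7,2)(W), (8,1)(W); every one is W ⇒ L
(8,7): moves to (7,7)(W), (8,6)(W), (8,4)(W), (8,3)(W); every one is W ⇒ L
(9,1): moves to (8,1)(W), (9,0)(W); every one is W ⇒ L
(9,3): moves to (8,3)(W), (9,2)(W), (9,0)(W); every one is W ⇒ L
(9,8): moves to (8,8)(W), (9,7)(W), (9,5)(W), (9,4)(W); every one is W ⇒ L
Every other cell has at least one move into one of the L cells above, so it is W.
L cells per row: a=0: 3, a=1: 3, a=2: 3, a=3: 3, a=4: 3, a=5: 3, a=6: 3, a=7: 3, a=8: 3, a=9: 3; total 30.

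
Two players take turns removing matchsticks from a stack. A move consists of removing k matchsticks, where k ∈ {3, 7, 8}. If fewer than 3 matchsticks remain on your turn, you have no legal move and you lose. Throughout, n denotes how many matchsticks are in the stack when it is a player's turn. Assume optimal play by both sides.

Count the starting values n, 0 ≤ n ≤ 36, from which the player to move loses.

15

Compute win/loss labels from the base case upward. A position with no move is L. Any other position is W if it can reach an L in one move, else L.
n=0: no move → L
n=1: no move → L
n=2: no move → L
n=3: can move to 0, which is L ⇒ W
n=4: can move to 1, which is L ⇒ W
n=5: can move to 2, which is L ⇒ W
n=6: the only move is to 3(W), a W ⇒ L
n=7: can move to 0, which is L ⇒ W
n=8: can move to 1, which is L ⇒ W
n=9: can move to 6, which is L ⇒ W
n=10: can move to 2, which is L ⇒ W
n=11: moves to 8(W), 4(W), 3(W); every one is W ⇒ L
n=12: moves to 9(W), 5(W), 4(W); every one is W ⇒ L
n=13: can move to 6, which is L ⇒ W
n=14: can move to 11, which is L ⇒ W
n=15: can move to 12, which is L ⇒ W
n=16: moves to 13(W), 9(W), 8(W); every one is W ⇒ L
n=17: moves to 14(W), 10(W), 9(W); every one is W ⇒ L
n=18: can move to 11, which is L ⇒ W
n=19: can move to 16, which is L ⇒ W
n=20: can move to 17, which is L ⇒ W
n=21: moves to 18(W), 14(W), 13(W); every one is W ⇒ L
n=22: moves to 19(W), 15(W), 14(W); every one is W ⇒ L
n=23: can move to 16, which is L ⇒ W
n=24: can move to 21, which is L ⇒ W
n=25: can move to 22, which is L ⇒ W
n=26: moves to 23(W), 19(W), 18(W); every one is W ⇒ L
n=27: moves to 24(W), 20(W), 19(W); every one is W ⇒ L
n=28: can move to 21, which is L ⇒ W
n=29: can move to 26, which is L ⇒ W
n=30: can move to 27, which is L ⇒ W
n=31: moves to 28(W), 24(W), 23(W); every one is W ⇒ L
n=32: moves to 29(W), 25(W), 24(W); every one is W ⇒ L
n=33: can move to 26, which is L ⇒ W
n=34: can move to 31, which is L ⇒ W
n=35: can move to 32, which is L ⇒ W
n=36: moves to 33(W), 29(W), 28(W); every one is W ⇒ L
L entries with 0 ≤ n ≤ 36: n = 0, 1, 2, 6, 11, 12, 16, 17, 21, 22, 26, 27, 31, 32, 36; that makes 15.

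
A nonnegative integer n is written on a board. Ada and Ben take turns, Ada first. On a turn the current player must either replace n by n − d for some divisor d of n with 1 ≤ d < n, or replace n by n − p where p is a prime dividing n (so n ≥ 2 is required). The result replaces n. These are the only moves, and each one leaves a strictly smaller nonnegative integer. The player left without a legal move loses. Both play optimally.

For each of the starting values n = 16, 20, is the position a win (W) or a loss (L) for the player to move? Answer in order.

Positions with no move are L. A position that does have a move is losing for the player to move precisely when every available move leads to a winning position for the opponent. Fill in the labels:
n=0: no move → L
n=1: no move → L
n=2: can move to 0, which is L ⇒ W
n=3: can move to 0, which is L ⇒ W
n=4: moves to 2(W), 3(W); every one is W ⇒ L
n=5: can move to 0, which is L ⇒ W
n=6: can move to 4, which is L ⇒ W
n=7: can move to 0, which is L ⇒ W
n=8: can move to 4, which is L ⇒ W
n=9: moves to 6(W), 8(W); every one is W ⇒ L
n=10: can move to 9, which is L ⇒ W
n=11: can move to 0, which is L ⇒ W
n=12: can move to 9, which is L ⇒ W
n=13: can move to 0, which is L ⇒ W
n=14: moves to 7(W), 12(W), 13(W); every one is W ⇒ L
n=15: can move to 14, which is L ⇒ W
n=16: can move to 14, which is L ⇒ W
n=17: can move to 0, which is L ⇒ W
n=18: can move to 9, which is L ⇒ W
n=19: can move to 0, which is L ⇒ W
n=20: moves to 10(W), 15(W), 16(W), 18(W), 19(W); every one is W ⇒ L

16: W, 20: L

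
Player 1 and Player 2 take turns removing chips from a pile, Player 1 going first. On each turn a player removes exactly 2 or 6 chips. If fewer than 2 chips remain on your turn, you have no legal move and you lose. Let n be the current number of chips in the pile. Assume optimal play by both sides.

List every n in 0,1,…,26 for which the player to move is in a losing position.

Use the standard recursion: the mover loses at a terminal position; elsewhere, the mover wins exactly when some move hands the opponent an L position.
n=0: no move → L
n=1: no move → L
n=2: W (go to 0, an L position)
n=3: W (go to 1, an L position)
n=4: L (sole option 2(W) is W)
n=5: L (sole option 3(W) is W)
n=6: W (go to 4, an L position)
n=7: W (go to 5, an L position)
n=8: L (options 6(W), 2(W) are all W)
n=9: L (options 7(W), 3(W) are all W)
n=10: W (go to 8, an L position)
n=11: W (go to 9, an L position)
n=12: L (options 10(W), 6(W) are all W)
n=13: L (options 11(W), 7(W) are all W)
n=14: W (go to 12, an L position)
n=15: W (go to 13, an L position)
n=16: L (options 14(W), 10(W) are all W)
n=17: L (options 15(W), 11(W) are all W)
n=18: W (go to 16, an L position)
n=19: W (go to 17, an L position)
n=20: L (options 18(W), 14(W) are all W)
n=21: L (options 19(W), 15(W) are all W)
n=22: W (go to 20, an L position)
n=23: W (go to 21, an L position)
n=24: L (options 22(W), 18(W) are all W)
n=25: L (options 23(W), 19(W) are all W)
n=26: W (go to 24, an L position)
Reading off the rows marked L gives the requested list; there are 14 such values of n.

0, 1, 4, 5, 8, 9, 12, 13, 16, 17, 20, 21, 24, 25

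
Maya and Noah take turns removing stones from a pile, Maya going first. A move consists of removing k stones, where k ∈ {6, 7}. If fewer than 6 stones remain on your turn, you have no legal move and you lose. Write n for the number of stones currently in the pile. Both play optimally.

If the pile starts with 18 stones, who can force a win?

Work bottom-up. With no move the player to move loses. Otherwise the position is W if at least one move leads to an L position for the opponent, and L if every move leads to a W.
n=0: no move → L
n=1: no move → L
n=2: no move → L
n=3: no move → L
n=4: no move → L
n=5: no move → L
n=6: →0(L), so W
n=7: →1(L), so W
n=8: →2(L), so W
n=9: →3(L), so W
n=10: →4(L), so W
n=11: →5(L), so W
n=12: →5(L), so W
n=13: →7(W), 6(W) — all W, so L
n=14: →8(W), 7(W) — all W, so L
n=15: →9(W), 8(W) — all W, so L
n=16: →10(W), 9(W) — all W, so L
n=17: →11(W), 10(W) — all W, so L
n=18: →12(W), 11(W) — all W, so L
Every move from 18 reaches a W position, so the mover loses.

Noah wins.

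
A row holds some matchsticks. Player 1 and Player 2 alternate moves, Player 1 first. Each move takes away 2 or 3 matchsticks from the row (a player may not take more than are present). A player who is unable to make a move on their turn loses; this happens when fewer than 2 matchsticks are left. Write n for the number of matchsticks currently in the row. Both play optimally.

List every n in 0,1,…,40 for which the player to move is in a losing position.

Label each position W (a win for the player to move) or L (a loss). A position with no legal move is L; any other position is W exactly when some move reaches an L, and L when every move reaches a W.
n=0: no move → L
n=1: no move → L
n=2: can move to 0, which is L ⇒ W
n=3: can move to 1, which is L ⇒ W
n=4: can move to 1, which is L ⇒ W
n=5: moves to 3(W), 2(W); every one is W ⇒ L
n=6: moves to 4(W), 3(W); every one is W ⇒ L
n=7: can move to 5, which is L ⇒ W
n=8: can move to 6, which is L ⇒ W
n=9: can move to 6, which is L ⇒ W
n=10: moves to 8(W), 7(W); every one is W ⇒ L
n=11: moves to 9(W), 8(W); every one is W ⇒ L
n=12: can move to 10, which is L ⇒ W
n=13: can move to 11, which is L ⇒ W
n=14: can move to 11, which is L ⇒ W
n=15: moves to 13(W), 12(W); every one is W ⇒ L
n=16: moves to 14(W), 13(W); every one is W ⇒ L
n=17: can move to 15, which is L ⇒ W
n=18: can move to 16, which is L ⇒ W
n=19: can move to 16, which is L ⇒ W
n=20: moves to 18(W), 17(W); every one is W ⇒ L
n=21: moves to 19(W), 18(W); every one is W ⇒ L
n=22: can move to 20, which is L ⇒ W
n=23: can move to 21, which is L ⇒ W
n=24: can move to 21, which is L ⇒ W
n=25: moves to 23(W), 22(W); every one is W ⇒ L
n=26: moves to 24(W), 23(W); every one is W ⇒ L
n=27: can move to 25, which is L ⇒ W
n=28: can move to 26, which is L ⇒ W
n=29: can move to 26, which is L ⇒ W
n=30: moves to 28(W), 27(W); every one is W ⇒ L
n=31: moves to 29(W), 28(W); every one is W ⇒ L
n=32: can move to 30, which is L ⇒ W
n=33: can move to 31, which is L ⇒ W
n=34: can move to 31, which is L ⇒ W
n=35: moves to 33(W), 32(W); every one is W ⇒ L
n=36: moves to 34(W), 33(W); every one is W ⇒ L
n=37: can move to 35, which is L ⇒ W
n=38: can move to 36, which is L ⇒ W
n=39: can move to 36, which is L ⇒ W
n=40: moves to 38(W), 37(W); every one is W ⇒ L
The losing starting values of n are exactly the entries labelled L in this table (17 of them).

0, 1, 5, 6, 10, 11, 15, 16, 20, 21, 25, 26, 30, 31, 35, 36, 40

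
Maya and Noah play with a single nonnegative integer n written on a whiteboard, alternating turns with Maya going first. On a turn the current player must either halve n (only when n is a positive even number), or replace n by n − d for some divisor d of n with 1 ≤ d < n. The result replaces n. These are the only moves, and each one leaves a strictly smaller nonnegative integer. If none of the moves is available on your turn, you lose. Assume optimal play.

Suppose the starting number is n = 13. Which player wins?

Build the W/L table. Terminal = L. A non-terminal position is W if it has a move to some L; otherwise it is L.
n=0: no move → L
n=1: no move → L
n=2: can move to 1, which is L ⇒ W
n=3: the only move is to 2(W), a W ⇒ L
n=4: can move to 3, which is L ⇒ W
n=5: the only move is to 4(W), a W ⇒ L
n=6: can move to 3, which is L ⇒ W
n=7: the only move is to 6(W), a W ⇒ L
n=8: can move to 7, which is L ⇒ W
n=9: moves to 6(W), 8(W); every one is W ⇒ L
n=10: can move to 5, which is L ⇒ W
n=11: the only move is to 10(W), a W ⇒ L
n=12: can move to 9, which is L ⇒ W
n=13: the only move is to 12(W), a W ⇒ L
The starting position 13 is L: whatever Maya does, the opponent receives a W position.

Noah wins.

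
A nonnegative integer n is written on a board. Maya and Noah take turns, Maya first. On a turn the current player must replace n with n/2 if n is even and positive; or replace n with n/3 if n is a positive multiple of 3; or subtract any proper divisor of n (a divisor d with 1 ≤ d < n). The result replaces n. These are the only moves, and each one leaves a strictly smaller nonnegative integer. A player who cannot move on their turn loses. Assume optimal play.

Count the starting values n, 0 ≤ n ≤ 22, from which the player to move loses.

Build the W/L table. Terminal = L. A non-terminal position is W if it has a move to some L; otherwise it is L.
n=0: no move → L
n=1: no move → L
n=2: reaches L-position 1 → W
n=3: reaches L-position 1 → W
n=4: only reaches 2(W), 3(W), all W → L
n=5: reaches L-position 4 → W
n=6: reaches L-position 4 → W
n=7: only reaches 6(W), which is W → L
n=8: reaches L-position 4 → W
n=9: only reaches 3(W), 6(W), 8(W), all W → L
n=10: reaches L-position 9 → W
n=11: only reaches 10(W), which is W → L
n=12: reaches L-position 4 → W
n=13: only reaches 12(W), which is W → L
n=14: reaches L-position 7 → W
n=15: only reaches 5(W), 10(W), 12(W), 14(W), all W → L
n=16: reaches L-position 15 → W
n=17: only reaches 16(W), which is W → L
n=18: reaches L-position 9 → W
n=19: only reaches 18(W), which is W → L
n=20: reaches L-position 15 → W
n=21: reaches L-position 7 → W
n=22: reaches L-position 11 → W
L entries with 0 ≤ n ≤ 22: n = 0, 1, 4, 7, 9, 11, 13, 15, 17, 19; that makes 10.

10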